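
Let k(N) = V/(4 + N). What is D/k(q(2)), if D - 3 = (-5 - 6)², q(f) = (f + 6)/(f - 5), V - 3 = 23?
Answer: 248/39 ≈ 6.3590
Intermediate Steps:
V = 26 (V = 3 + 23 = 26)
q(f) = (6 + f)/(-5 + f)
k(N) = 26/(4 + N)
D = 124 (D = 3 + (-5 - 6)² = 3 + (-11)² = 3 + 121 = 124)
D/k(q(2)) = 124/((26/(4 + (6 + 2)/(-5 + 2)))) = 124/((26/(4 + 8/(-3)))) = 124/((26/(4 - ⅓*8))) = 124/((26/(4 - 8/3))) = 124/((26/(4/3))) = 124/((26*(¾))) = 124/(39/2) = 124*(2/39) = 248/39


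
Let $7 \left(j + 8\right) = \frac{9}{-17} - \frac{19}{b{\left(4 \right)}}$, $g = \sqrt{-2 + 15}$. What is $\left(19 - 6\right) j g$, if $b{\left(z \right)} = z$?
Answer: $- \frac{54171 \sqrt{13}}{476} \approx -410.33$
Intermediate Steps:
$g = \sqrt{13} \approx 3.6056$
$j = - \frac{4167}{476}$ ($j = -8 + \frac{\frac{9}{-17} - \frac{19}{4}}{7} = -8 + \frac{9 \left(- \frac{1}{17}\right) - \frac{19}{4}}{7} = -8 + \frac{- \frac{9}{17} - \frac{19}{4}}{7} = -8 + \frac{1}{7} \left(- \frac{359}{68}\right) = -8 - \frac{359}{476} = - \frac{4167}{476} \approx -8.7542$)
$\left(19 - 6\right) j g = \left(19 - 6\right) \left(- \frac{4167}{476}\right) \sqrt{13} = 13 \left(- \frac{4167}{476}\right) \sqrt{13} = - \frac{54171 \sqrt{13}}{476}$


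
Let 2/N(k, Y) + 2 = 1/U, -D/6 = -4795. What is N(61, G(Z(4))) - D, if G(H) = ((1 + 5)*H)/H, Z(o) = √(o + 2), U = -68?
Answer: -3941626/137 ≈ -28771.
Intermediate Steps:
Z(o) = √(2 + o)
D = 28770 (D = -6*(-4795) = 28770)
G(H) = 6 (G(H) = (6*H)/H = 6)
N(k, Y) = -136/137 (N(k, Y) = 2/(-2 + 1/(-68)) = 2/(-2 - 1/68) = 2/(-137/68) = 2*(-68/137) = -136/137)
N(61, G(Z(4))) - D = -136/137 - 1*28770 = -136/137 - 28770 = -3941626/137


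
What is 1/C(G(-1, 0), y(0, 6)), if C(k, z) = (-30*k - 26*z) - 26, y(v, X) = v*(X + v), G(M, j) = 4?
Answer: -1/146 ≈ -0.0068493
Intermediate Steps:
C(k, z) = -26 - 30*k - 26*z
1/C(G(-1, 0), y(0, 6)) = 1/(-26 - 30*4 - 0*(6 + 0)) = 1/(-26 - 120 - 0*6) = 1/(-26 - 120 - 26*0) = 1/(-26 - 120 + 0) = 1/(-146) = -1/146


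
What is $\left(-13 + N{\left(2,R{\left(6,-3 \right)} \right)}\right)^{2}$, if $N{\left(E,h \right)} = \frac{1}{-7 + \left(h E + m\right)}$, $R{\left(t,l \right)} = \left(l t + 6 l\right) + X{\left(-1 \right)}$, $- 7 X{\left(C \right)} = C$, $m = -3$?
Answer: $\frac{55398249}{327184} \approx 169.32$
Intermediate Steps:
$X{\left(C \right)} = - \frac{C}{7}$
$R{\left(t,l \right)} = \frac{1}{7} + 6 l + l t$ ($R{\left(t,l \right)} = \left(l t + 6 l\right) - - \frac{1}{7} = \left(6 l + l t\right) + \frac{1}{7} = \frac{1}{7} + 6 l + l t$)
$N{\left(E,h \right)} = \frac{1}{-10 + E h}$ ($N{\left(E,h \right)} = \frac{1}{-7 + \left(h E - 3\right)} = \frac{1}{-7 + \left(E h - 3\right)} = \frac{1}{-7 + \left(-3 + E h\right)} = \frac{1}{-10 + E h}$)
$\left(-13 + N{\left(2,R{\left(6,-3 \right)} \right)}\right)^{2} = \left(-13 + \frac{1}{-10 + 2 \left(\frac{1}{7} + 6 \left(-3\right) - 18\right)}\right)^{2} = \left(-13 + \frac{1}{-10 + 2 \left(\frac{1}{7} - 18 - 18\right)}\right)^{2} = \left(-13 + \frac{1}{-10 + 2 \left(- \frac{251}{7}\right)}\right)^{2} = \left(-13 + \frac{1}{-10 - \frac{502}{7}}\right)^{2} = \left(-13 + \frac{1}{- \frac{572}{7}}\right)^{2} = \left(-13 - \frac{7}{572}\right)^{2} = \left(- \frac{7443}{572}\right)^{2} = \frac{55398249}{327184}$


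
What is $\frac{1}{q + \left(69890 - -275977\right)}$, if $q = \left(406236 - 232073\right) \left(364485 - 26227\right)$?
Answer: $\frac{1}{58912373921} \approx 1.6974 \cdot 10^{-11}$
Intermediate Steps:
$q = 58912028054$ ($q = 174163 \cdot 338258 = 58912028054$)
$\frac{1}{q + \left(69890 - -275977\right)} = \frac{1}{58912028054 + \left(69890 - -275977\right)} = \frac{1}{58912028054 + \left(69890 + 275977\right)} = \frac{1}{58912028054 + 345867} = \frac{1}{58912373921}$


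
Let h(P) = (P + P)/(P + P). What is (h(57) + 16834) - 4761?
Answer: 12074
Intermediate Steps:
h(P) = 1 (h(P) = (2*P)/((2*P)) = (2*P)*(1/(2*P)) = 1)
(h(57) + 16834) - 4761 = (1 + 16834) - 4761 = 16835 - 4761 = 12074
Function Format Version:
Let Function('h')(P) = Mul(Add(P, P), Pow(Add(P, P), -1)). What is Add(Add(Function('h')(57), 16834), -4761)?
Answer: 12074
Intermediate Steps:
Function('h')(P) = 1 (Function('h')(P) = Mul(Mul(2, P), Pow(Mul(2, P), -1)) = Mul(Mul(2, P), Mul(Rational(1, 2), Pow(P, -1))) = 1)
Add(Add(Function('h')(57), 16834), -4761) = Add(Add(1, 16834), -4761) = Add(16835, -4761) = 12074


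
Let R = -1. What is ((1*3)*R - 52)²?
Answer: 3025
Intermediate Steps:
((1*3)*R - 52)² = ((1*3)*(-1) - 52)² = (3*(-1) - 52)² = (-3 - 52)² = (-55)² = 3025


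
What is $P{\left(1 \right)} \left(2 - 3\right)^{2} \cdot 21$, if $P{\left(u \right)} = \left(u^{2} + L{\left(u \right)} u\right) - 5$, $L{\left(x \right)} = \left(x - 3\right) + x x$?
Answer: $-105$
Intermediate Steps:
$L{\left(x \right)} = -3 + x + x^{2}$ ($L{\left(x \right)} = \left(-3 + x\right) + x^{2} = -3 + x + x^{2}$)
$P{\left(u \right)} = -5 + u^{2} + u \left(-3 + u + u^{2}\right)$ ($P{\left(u \right)} = \left(u^{2} + \left(-3 + u + u^{2}\right) u\right) - 5 = \left(u^{2} + u \left(-3 + u + u^{2}\right)\right) - 5 = -5 + u^{2} + u \left(-3 + u + u^{2}\right)$)
$P{\left(1 \right)} \left(2 - 3\right)^{2} \cdot 21 = \left(-5 + 1^{2} + 1 \left(-3 + 1 + 1^{2}\right)\right) \left(2 - 3\right)^{2} \cdot 21 = \left(-5 + 1 + 1 \left(-3 + 1 + 1\right)\right) \left(-1\right)^{2} \cdot 21 = \left(-5 + 1 + 1 \left(-1\right)\right) 1 \cdot 21 = \left(-5 + 1 - 1\right) 1 \cdot 21 = \left(-5\right) 1 \cdot 21 = \left(-5\right) 21 = -105$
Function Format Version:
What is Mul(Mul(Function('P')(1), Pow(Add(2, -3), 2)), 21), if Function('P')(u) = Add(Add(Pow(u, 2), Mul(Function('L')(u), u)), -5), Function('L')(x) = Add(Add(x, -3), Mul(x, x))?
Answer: -105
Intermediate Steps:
Function('L')(x) = Add(-3, x, Pow(x, 2)) (Function('L')(x) = Add(Add(-3, x), Pow(x, 2)) = Add(-3, x, Pow(x, 2)))
Function('P')(u) = Add(-5, Pow(u, 2), Mul(u, Add(-3, u, Pow(u, 2)))) (Function('P')(u) = Add(Add(Pow(u, 2), Mul(Add(-3, u, Pow(u, 2)), u)), -5) = Add(Add(Pow(u, 2), Mul(u, Add(-3, u, Pow(u, 2)))), -5) = Add(-5, Pow(u, 2), Mul(u, Add(-3, u, Pow(u, 2)))))
Mul(Mul(Function('P')(1), Pow(Add(2, -3), 2)), 21) = Mul(Mul(Add(-5, Pow(1, 2), Mul(1, Add(-3, 1, Pow(1, 2)))), Pow(Add(2, -3), 2)), 21) = Mul(Mul(Add(-5, 1, Mul(1, Add(-3, 1, 1))), Pow(-1, 2)), 21) = Mul(Mul(Add(-5, 1, Mul(1, -1)), 1), 21) = Mul(Mul(Add(-5, 1, -1), 1), 21) = Mul(Mul(-5, 1), 21) = Mul(-5, 21) = -105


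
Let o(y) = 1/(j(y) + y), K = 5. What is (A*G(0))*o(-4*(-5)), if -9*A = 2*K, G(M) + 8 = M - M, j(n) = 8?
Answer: 20/63 ≈ 0.31746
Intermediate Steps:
G(M) = -8 (G(M) = -8 + (M - M) = -8 + 0 = -8)
A = -10/9 (A = -2*5/9 = -⅑*10 = -10/9 ≈ -1.1111)
o(y) = 1/(8 + y)
(A*G(0))*o(-4*(-5)) = (-10/9*(-8))/(8 - 4*(-5)) = 80/(9*(8 + 20)) = (80/9)/28 = (80/9)*(1/28) = 20/63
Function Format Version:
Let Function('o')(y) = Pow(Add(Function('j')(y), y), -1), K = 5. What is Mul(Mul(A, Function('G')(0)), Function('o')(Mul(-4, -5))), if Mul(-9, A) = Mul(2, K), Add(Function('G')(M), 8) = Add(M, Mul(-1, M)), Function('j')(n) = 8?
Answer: Rational(20, 63) ≈ 0.31746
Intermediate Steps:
Function('G')(M) = -8 (Function('G')(M) = Add(-8, Add(M, Mul(-1, M))) = Add(-8, 0) = -8)
A = Rational(-10, 9) (A = Mul(Rational(-1, 9), Mul(2, 5)) = Mul(Rational(-1, 9), 10) = Rational(-10, 9) ≈ -1.1111)
Function('o')(y) = Pow(Add(8, y), -1)
Mul(Mul(A, Function('G')(0)), Function('o')(Mul(-4, -5))) = Mul(Mul(Rational(-10, 9), -8), Pow(Add(8, Mul(-4, -5)), -1)) = Mul(Rational(80, 9), Pow(Add(8, 20), -1)) = Mul(Rational(80, 9), Pow(28, -1)) = Mul(Rational(80, 9), Rational(1, 28)) = Rational(20, 63)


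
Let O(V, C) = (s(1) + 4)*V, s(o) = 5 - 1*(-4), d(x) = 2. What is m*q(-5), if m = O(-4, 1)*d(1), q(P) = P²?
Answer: -2600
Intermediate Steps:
s(o) = 9 (s(o) = 5 + 4 = 9)
O(V, C) = 13*V (O(V, C) = (9 + 4)*V = 13*V)
m = -104 (m = (13*(-4))*2 = -52*2 = -104)
m*q(-5) = -104*(-5)² = -104*25 = -2600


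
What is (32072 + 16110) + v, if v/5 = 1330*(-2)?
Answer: 34882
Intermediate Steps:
v = -13300 (v = 5*(1330*(-2)) = 5*(-2660) = -13300)
(32072 + 16110) + v = (32072 + 16110) - 13300 = 48182 - 13300 = 34882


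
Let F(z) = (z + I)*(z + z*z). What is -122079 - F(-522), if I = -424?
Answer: 257153973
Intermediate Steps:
F(z) = (-424 + z)*(z + z²) (F(z) = (z - 424)*(z + z*z) = (-424 + z)*(z + z²))
-122079 - F(-522) = -122079 - (-522)*(-424 + (-522)² - 423*(-522)) = -122079 - (-522)*(-424 + 272484 + 220806) = -122079 - (-522)*492866 = -122079 - 1*(-257276052) = -122079 + 257276052 = 257153973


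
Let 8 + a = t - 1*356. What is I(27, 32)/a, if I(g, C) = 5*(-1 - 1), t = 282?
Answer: 5/41 ≈ 0.12195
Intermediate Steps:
a = -82 (a = -8 + (282 - 1*356) = -8 + (282 - 356) = -8 - 74 = -82)
I(g, C) = -10 (I(g, C) = 5*(-2) = -10)
I(27, 32)/a = -10/(-82) = -10*(-1/82) = 5/41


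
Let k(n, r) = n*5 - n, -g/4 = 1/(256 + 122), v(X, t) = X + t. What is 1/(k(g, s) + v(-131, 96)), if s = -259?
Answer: -189/6623 ≈ -0.028537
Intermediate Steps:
g = -2/189 (g = -4/(256 + 122) = -4/378 = -4*1/378 = -2/189 ≈ -0.010582)
k(n, r) = 4*n (k(n, r) = 5*n - n = 4*n)
1/(k(g, s) + v(-131, 96)) = 1/(4*(-2/189) + (-131 + 96)) = 1/(-8/189 - 35) = 1/(-6623/189) = -189/6623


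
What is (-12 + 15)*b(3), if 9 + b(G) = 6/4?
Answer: -45/2 ≈ -22.500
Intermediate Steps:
b(G) = -15/2 (b(G) = -9 + 6/4 = -9 + 6*(¼) = -9 + 3/2 = -15/2)
(-12 + 15)*b(3) = (-12 + 15)*(-15/2) = 3*(-15/2) = -45/2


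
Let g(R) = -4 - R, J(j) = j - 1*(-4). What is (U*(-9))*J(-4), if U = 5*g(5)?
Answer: 0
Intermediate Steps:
J(j) = 4 + j (J(j) = j + 4 = 4 + j)
U = -45 (U = 5*(-4 - 1*5) = 5*(-4 - 5) = 5*(-9) = -45)
(U*(-9))*J(-4) = (-45*(-9))*(4 - 4) = 405*0 = 0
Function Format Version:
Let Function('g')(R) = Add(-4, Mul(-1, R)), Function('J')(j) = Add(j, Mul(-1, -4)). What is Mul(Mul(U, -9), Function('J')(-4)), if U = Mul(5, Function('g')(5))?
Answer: 0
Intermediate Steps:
Function('J')(j) = Add(4, j) (Function('J')(j) = Add(j, 4) = Add(4, j))
U = -45 (U = Mul(5, Add(-4, Mul(-1, 5))) = Mul(5, Add(-4, -5)) = Mul(5, -9) = -45)
Mul(Mul(U, -9), Function('J')(-4)) = Mul(Mul(-45, -9), Add(4, -4)) = Mul(405, 0) = 0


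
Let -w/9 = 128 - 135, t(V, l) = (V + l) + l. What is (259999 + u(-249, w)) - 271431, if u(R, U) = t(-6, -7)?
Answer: -11452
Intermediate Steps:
t(V, l) = V + 2*l
w = 63 (w = -9*(128 - 135) = -9*(-7) = 63)
u(R, U) = -20 (u(R, U) = -6 + 2*(-7) = -6 - 14 = -20)
(259999 + u(-249, w)) - 271431 = (259999 - 20) - 271431 = 259979 - 271431 = -11452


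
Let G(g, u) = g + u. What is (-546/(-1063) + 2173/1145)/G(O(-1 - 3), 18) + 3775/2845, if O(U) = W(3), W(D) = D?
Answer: 20967729686/14543546115 ≈ 1.4417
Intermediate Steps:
O(U) = 3
(-546/(-1063) + 2173/1145)/G(O(-1 - 3), 18) + 3775/2845 = (-546/(-1063) + 2173/1145)/(3 + 18) + 3775/2845 = (-546*(-1/1063) + 2173*(1/1145))/21 + 3775*(1/2845) = (546/1063 + 2173/1145)*(1/21) + 755/569 = (2935069/1217135)*(1/21) + 755/569 = 2935069/25559835 + 755/569 = 20967729686/14543546115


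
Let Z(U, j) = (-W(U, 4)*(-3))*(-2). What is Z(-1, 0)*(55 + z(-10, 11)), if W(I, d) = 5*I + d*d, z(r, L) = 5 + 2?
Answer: -4092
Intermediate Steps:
z(r, L) = 7
W(I, d) = d² + 5*I (W(I, d) = 5*I + d² = d² + 5*I)
Z(U, j) = -96 - 30*U (Z(U, j) = (-(4² + 5*U)*(-3))*(-2) = (-(16 + 5*U)*(-3))*(-2) = ((-16 - 5*U)*(-3))*(-2) = (48 + 15*U)*(-2) = -96 - 30*U)
Z(-1, 0)*(55 + z(-10, 11)) = (-96 - 30*(-1))*(55 + 7) = (-96 + 30)*62 = -66*62 = -4092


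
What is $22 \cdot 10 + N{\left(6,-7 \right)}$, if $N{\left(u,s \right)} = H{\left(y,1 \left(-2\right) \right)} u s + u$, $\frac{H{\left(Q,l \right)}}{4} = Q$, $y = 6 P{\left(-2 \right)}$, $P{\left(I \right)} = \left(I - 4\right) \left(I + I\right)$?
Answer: $-23966$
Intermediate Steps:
$P{\left(I \right)} = 2 I \left(-4 + I\right)$ ($P{\left(I \right)} = \left(-4 + I\right) 2 I = 2 I \left(-4 + I\right)$)
$y = 144$ ($y = 6 \cdot 2 \left(-2\right) \left(-4 - 2\right) = 6 \cdot 2 \left(-2\right) \left(-6\right) = 6 \cdot 24 = 144$)
$H{\left(Q,l \right)} = 4 Q$
$N{\left(u,s \right)} = u + 576 s u$ ($N{\left(u,s \right)} = 4 \cdot 144 u s + u = 576 u s + u = 576 s u + u = u + 576 s u$)
$22 \cdot 10 + N{\left(6,-7 \right)} = 22 \cdot 10 + 6 \left(1 + 576 \left(-7\right)\right) = 220 + 6 \left(1 - 4032\right) = 220 + 6 \left(-4031\right) = 220 - 24186 = -23966$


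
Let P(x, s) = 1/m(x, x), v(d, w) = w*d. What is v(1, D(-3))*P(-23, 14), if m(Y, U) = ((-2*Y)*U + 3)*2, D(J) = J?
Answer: 3/2110 ≈ 0.0014218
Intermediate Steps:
m(Y, U) = 6 - 4*U*Y (m(Y, U) = (-2*U*Y + 3)*2 = (3 - 2*U*Y)*2 = 6 - 4*U*Y)
v(d, w) = d*w
P(x, s) = 1/(6 - 4*x²) (P(x, s) = 1/(6 - 4*x*x) = 1/(6 - 4*x²))
v(1, D(-3))*P(-23, 14) = (1*(-3))*(-1/(-6 + 4*(-23)²)) = -(-3)/(-6 + 4*529) = -(-3)/(-6 + 2116) = -(-3)/2110 = -3*(-1/2110) = 3/2110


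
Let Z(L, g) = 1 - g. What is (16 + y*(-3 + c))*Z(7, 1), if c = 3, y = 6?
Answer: 0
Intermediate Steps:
(16 + y*(-3 + c))*Z(7, 1) = (16 + 6*(-3 + 3))*(1 - 1*1) = (16 + 6*0)*(1 - 1) = (16 + 0)*0 = 16*0 = 0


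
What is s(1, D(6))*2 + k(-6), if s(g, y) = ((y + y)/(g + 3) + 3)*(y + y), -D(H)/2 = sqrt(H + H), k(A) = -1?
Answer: 95 - 48*sqrt(3) ≈ 11.862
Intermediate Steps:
D(H) = -2*sqrt(2)*sqrt(H) (D(H) = -2*sqrt(H + H) = -2*sqrt(2)*sqrt(H))
s(g, y) = 2*y*(3 + 2*y/(3 + g)) (s(g, y) = ((2*y)/(3 + g) + 3)*(2*y) = (2*y/(3 + g) + 3)*(2*y) = (3 + 2*y/(3 + g))*(2*y) = 2*y*(3 + 2*y/(3 + g)))
s(1, D(6))*2 + k(-6) = (2*(-2*sqrt(2)*sqrt(6))*(9 + 2*(-2*sqrt(2)*sqrt(6)) + 3*1)/(3 + 1))*2 - 1 = (2*(-4*sqrt(3))*(9 + 2*(-4*sqrt(3)) + 3)/4)*2 - 1 = (2*(-4*sqrt(3))*(1/4)*(9 - 8*sqrt(3) + 3))*2 - 1 = (2*(-4*sqrt(3))*(1/4)*(12 - 8*sqrt(3)))*2 - 1 = -2*sqrt(3)*(12 - 8*sqrt(3))*2 - 1 = -4*sqrt(3)*(12 - 8*sqrt(3)) - 1 = -1 - 4*sqrt(3)*(12 - 8*sqrt(3))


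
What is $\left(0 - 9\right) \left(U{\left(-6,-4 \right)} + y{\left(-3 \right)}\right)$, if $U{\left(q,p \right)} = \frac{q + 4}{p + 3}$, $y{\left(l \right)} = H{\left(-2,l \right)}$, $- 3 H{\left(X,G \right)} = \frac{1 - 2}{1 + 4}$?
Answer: $- \frac{93}{5} \approx -18.6$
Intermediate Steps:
$H{\left(X,G \right)} = \frac{1}{15}$ ($H{\left(X,G \right)} = - \frac{\left(1 - 2\right) \frac{1}{1 + 4}}{3} = - \frac{\left(-1\right) \frac{1}{5}}{3} = \left(- \frac{1}{3}\right) \left(- \frac{1}{5}\right) = \frac{1}{15}$)
$y{\left(l \right)} = \frac{1}{15}$
$U{\left(q,p \right)} = \frac{4 + q}{3 + p}$
$\left(0 - 9\right) \left(U{\left(-6,-4 \right)} + y{\left(-3 \right)}\right) = \left(0 - 9\right) \left(\frac{4 - 6}{3 - 4} + \frac{1}{15}\right) = - 9 \left(\frac{1}{-1} \left(-2\right) + \frac{1}{15}\right) = - 9 \left(\left(-1\right) \left(-2\right) + \frac{1}{15}\right) = - 9 \left(2 + \frac{1}{15}\right) = \left(-9\right) \frac{31}{15} = - \frac{93}{5}$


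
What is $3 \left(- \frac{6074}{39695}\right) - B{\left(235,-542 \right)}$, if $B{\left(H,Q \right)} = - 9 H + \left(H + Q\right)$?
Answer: $\frac{96123068}{39695} \approx 2421.5$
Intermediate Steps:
$B{\left(H,Q \right)} = Q - 8 H$
$3 \left(- \frac{6074}{39695}\right) - B{\left(235,-542 \right)} = 3 \left(- \frac{6074}{39695}\right) - \left(-542 - 1880\right) = 3 \left(\left(-6074\right) \frac{1}{39695}\right) - \left(-542 - 1880\right) = 3 \left(- \frac{6074}{39695}\right) - -2422 = - \frac{18222}{39695} + 2422 = \frac{96123068}{39695}$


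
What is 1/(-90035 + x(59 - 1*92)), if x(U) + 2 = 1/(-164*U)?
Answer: -5412/487280243 ≈ -1.1107e-5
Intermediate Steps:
x(U) = -2 - 1/(164*U) (x(U) = -2 + 1/(-164*U) = -2 - 1/(164*U))
1/(-90035 + x(59 - 1*92)) = 1/(-90035 + (-2 - 1/(164*(59 - 1*92)))) = 1/(-90035 + (-2 - 1/(164*(59 - 92)))) = 1/(-90035 + (-2 - 1/164/(-33))) = 1/(-90035 + (-2 - 1/164*(-1/33))) = 1/(-90035 + (-2 + 1/5412)) = 1/(-90035 - 10823/5412) = 1/(-487280243/5412) = -5412/487280243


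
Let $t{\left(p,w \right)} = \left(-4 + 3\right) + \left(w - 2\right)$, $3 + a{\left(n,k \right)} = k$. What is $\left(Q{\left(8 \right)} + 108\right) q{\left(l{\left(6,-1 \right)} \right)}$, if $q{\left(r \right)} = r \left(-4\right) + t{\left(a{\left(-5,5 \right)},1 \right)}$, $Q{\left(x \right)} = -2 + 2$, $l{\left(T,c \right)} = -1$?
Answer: $216$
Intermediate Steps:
$a{\left(n,k \right)} = -3 + k$
$Q{\left(x \right)} = 0$
$t{\left(p,w \right)} = -3 + w$ ($t{\left(p,w \right)} = -1 + \left(-2 + w\right) = -3 + w$)
$q{\left(r \right)} = -2 - 4 r$ ($q{\left(r \right)} = r \left(-4\right) + \left(-3 + 1\right) = - 4 r - 2 = -2 - 4 r$)
$\left(Q{\left(8 \right)} + 108\right) q{\left(l{\left(6,-1 \right)} \right)} = \left(0 + 108\right) \left(-2 - -4\right) = 108 \left(-2 + 4\right) = 108 \cdot 2 = 216$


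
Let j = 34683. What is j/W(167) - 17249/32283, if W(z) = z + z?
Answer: 1113910123/10782522 ≈ 103.31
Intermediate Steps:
W(z) = 2*z
j/W(167) - 17249/32283 = 34683/((2*167)) - 17249/32283 = 34683/334 - 17249*1/32283 = 34683*(1/334) - 17249/32283 = 34683/334 - 17249/32283 = 1113910123/10782522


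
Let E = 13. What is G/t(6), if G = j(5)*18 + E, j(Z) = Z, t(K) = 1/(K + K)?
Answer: 1236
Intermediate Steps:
t(K) = 1/(2*K)
G = 103 (G = 5*18 + 13 = 90 + 13 = 103)
G/t(6) = 103/(((½)/6)) = 103/(((½)*(⅙))) = 103/(1/12) = 103*12 = 1236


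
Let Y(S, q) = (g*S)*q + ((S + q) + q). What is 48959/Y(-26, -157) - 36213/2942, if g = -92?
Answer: -6877962335/552925364 ≈ -12.439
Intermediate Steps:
Y(S, q) = S + 2*q - 92*S*q (Y(S, q) = (-92*S)*q + ((S + q) + q) = -92*S*q + (S + 2*q) = S + 2*q - 92*S*q)
48959/Y(-26, -157) - 36213/2942 = 48959/(-26 + 2*(-157) - 92*(-26)*(-157)) - 36213/2942 = 48959/(-26 - 314 - 375544) - 36213*1/2942 = 48959/(-375884) - 36213/2942 = 48959*(-1/375884) - 36213/2942 = -48959/375884 - 36213/2942 = -6877962335/552925364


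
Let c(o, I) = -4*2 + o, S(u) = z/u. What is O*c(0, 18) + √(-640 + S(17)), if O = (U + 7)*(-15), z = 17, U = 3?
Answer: 1200 + 3*I*√71 ≈ 1200.0 + 25.278*I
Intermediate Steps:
S(u) = 17/u
O = -150 (O = (3 + 7)*(-15) = 10*(-15) = -150)
c(o, I) = -8 + o
O*c(0, 18) + √(-640 + S(17)) = -150*(-8 + 0) + √(-640 + 17/17) = -150*(-8) + √(-640 + 17*(1/17)) = 1200 + √(-640 + 1) = 1200 + √(-639) = 1200 + 3*I*√71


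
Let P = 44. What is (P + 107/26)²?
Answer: 1565001/676 ≈ 2315.1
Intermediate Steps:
(P + 107/26)² = (44 + 107/26)² = (1251/26)² = 1565001/676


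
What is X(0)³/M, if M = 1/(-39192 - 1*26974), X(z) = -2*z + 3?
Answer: -1786482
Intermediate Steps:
X(z) = 3 - 2*z
M = -1/66166 (M = 1/(-39192 - 26974) = 1/(-66166) = -1/66166 ≈ -1.5114e-5)
X(0)³/M = (3 - 2*0)³/(-1/66166) = (3 + 0)³*(-66166) = 3³*(-66166) = 27*(-66166) = -1786482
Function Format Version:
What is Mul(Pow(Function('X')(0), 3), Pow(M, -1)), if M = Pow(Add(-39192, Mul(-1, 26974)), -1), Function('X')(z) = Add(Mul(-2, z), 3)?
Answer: -1786482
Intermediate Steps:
Function('X')(z) = Add(3, Mul(-2, z))
M = Rational(-1, 66166) (M = Pow(Add(-39192, -26974), -1) = Pow(-66166, -1) = Rational(-1, 66166) ≈ -1.5114e-5)
Mul(Pow(Function('X')(0), 3), Pow(M, -1)) = Mul(Pow(Add(3, Mul(-2, 0)), 3), Pow(Rational(-1, 66166), -1)) = Mul(Pow(Add(3, 0), 3), -66166) = Mul(Pow(3, 3), -66166) = Mul(27, -66166) = -1786482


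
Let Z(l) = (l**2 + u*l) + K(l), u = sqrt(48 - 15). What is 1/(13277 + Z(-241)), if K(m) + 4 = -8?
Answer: 2162/154191971 + 241*sqrt(33)/5088335043 ≈ 1.4294e-5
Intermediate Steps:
K(m) = -12 (K(m) = -4 - 8 = -12)
u = sqrt(33) ≈ 5.7446
Z(l) = -12 + l**2 + l*sqrt(33) (Z(l) = (l**2 + sqrt(33)*l) - 12 = (l**2 + l*sqrt(33)) - 12 = -12 + l**2 + l*sqrt(33))
1/(13277 + Z(-241)) = 1/(13277 + (-12 + (-241)**2 - 241*sqrt(33))) = 1/(13277 + (-12 + 58081 - 241*sqrt(33))) = 1/(13277 + (58069 - 241*sqrt(33))) = 1/(71346 - 241*sqrt(33))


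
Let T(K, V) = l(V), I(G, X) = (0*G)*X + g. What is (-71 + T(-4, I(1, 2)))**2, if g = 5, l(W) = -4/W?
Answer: 128881/25 ≈ 5155.2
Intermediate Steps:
I(G, X) = 5 (I(G, X) = (0*G)*X + 5 = 0*X + 5 = 0 + 5 = 5)
T(K, V) = -4/V
(-71 + T(-4, I(1, 2)))**2 = (-71 - 4/5)**2 = (-359/5)**2 = 128881/25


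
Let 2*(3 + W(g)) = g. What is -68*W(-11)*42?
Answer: 24276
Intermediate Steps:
W(g) = -3 + g/2
-68*W(-11)*42 = -68*(-3 + (1/2)*(-11))*42 = -68*(-3 - 11/2)*42 = -68*(-17/2)*42 = 578*42 = 24276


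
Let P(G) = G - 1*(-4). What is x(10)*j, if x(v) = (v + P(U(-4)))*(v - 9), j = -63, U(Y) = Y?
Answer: -630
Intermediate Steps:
P(G) = 4 + G (P(G) = G + 4 = 4 + G)
x(v) = v*(-9 + v) (x(v) = (v + (4 - 4))*(v - 9) = (v + 0)*(-9 + v) = v*(-9 + v))
x(10)*j = (10*(-9 + 10))*(-63) = (10*1)*(-63) = 10*(-63) = -630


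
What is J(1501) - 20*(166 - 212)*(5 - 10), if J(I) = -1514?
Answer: -6114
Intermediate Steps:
J(1501) - 20*(166 - 212)*(5 - 10) = -1514 - 20*(166 - 212)*(5 - 10) = -1514 - 20*(-46)*(-5) = -1514 - (-920)*(-5) = -1514 - 1*4600 = -1514 - 4600 = -6114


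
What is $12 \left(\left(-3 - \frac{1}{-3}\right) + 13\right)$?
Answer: $124$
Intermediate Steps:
$12 \left(\left(-3 - \frac{1}{-3}\right) + 13\right) = 12 \left(\left(-3 - - \frac{1}{3}\right) + 13\right) = 12 \left(\left(-3 + \frac{1}{3}\right) + 13\right) = 12 \left(- \frac{8}{3} + 13\right) = 12 \cdot \frac{31}{3} = 124$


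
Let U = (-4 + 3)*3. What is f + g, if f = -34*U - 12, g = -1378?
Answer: -1288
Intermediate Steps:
U = -3 (U = -1*3 = -3)
f = 90 (f = -34*(-3) - 12 = 102 - 12 = 90)
f + g = 90 - 1378 = -1288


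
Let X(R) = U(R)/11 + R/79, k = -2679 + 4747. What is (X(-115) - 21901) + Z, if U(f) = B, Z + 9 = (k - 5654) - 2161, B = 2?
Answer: -24035040/869 ≈ -27658.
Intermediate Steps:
k = 2068
Z = -5756 (Z = -9 + ((2068 - 5654) - 2161) = -9 + (-3586 - 2161) = -9 - 5747 = -5756)
U(f) = 2
X(R) = 2/11 + R/79
(X(-115) - 21901) + Z = ((2/11 + (1/79)*(-115)) - 21901) - 5756 = ((2/11 - 115/79) - 21901) - 5756 = (-1107/869 - 21901) - 5756 = -19033076/869 - 5756 = -24035040/869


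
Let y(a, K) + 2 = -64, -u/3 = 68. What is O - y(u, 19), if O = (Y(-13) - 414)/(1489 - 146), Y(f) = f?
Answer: 88211/1343 ≈ 65.682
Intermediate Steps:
u = -204 (u = -3*68 = -204)
y(a, K) = -66 (y(a, K) = -2 - 64 = -66)
O = -427/1343 (O = (-13 - 414)/(1489 - 146) = -427/1343 ≈ -0.31795)
O - y(u, 19) = -427/1343 - 1*(-66) = -427/1343 + 66 = 88211/1343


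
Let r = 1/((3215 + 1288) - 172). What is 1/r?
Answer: 4331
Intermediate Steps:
r = 1/4331 (r = 1/(4503 - 172) = 1/4331 ≈ 0.00023089)
1/r = 1/(1/4331) = 4331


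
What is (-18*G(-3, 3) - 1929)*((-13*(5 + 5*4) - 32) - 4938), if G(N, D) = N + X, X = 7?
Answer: 10595295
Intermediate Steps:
G(N, D) = 7 + N (G(N, D) = N + 7 = 7 + N)
(-18*G(-3, 3) - 1929)*((-13*(5 + 5*4) - 32) - 4938) = (-18*(7 - 3) - 1929)*((-13*(5 + 5*4) - 32) - 4938) = (-18*4 - 1929)*((-13*(5 + 20) - 32) - 4938) = (-72 - 1929)*((-13*25 - 32) - 4938) = -2001*((-325 - 32) - 4938) = -2001*(-357 - 4938) = -2001*(-5295) = 10595295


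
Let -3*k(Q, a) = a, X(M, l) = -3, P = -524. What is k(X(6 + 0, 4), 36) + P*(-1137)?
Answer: 595776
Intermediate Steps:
k(Q, a) = -a/3
k(X(6 + 0, 4), 36) + P*(-1137) = -1/3*36 - 524*(-1137) = -12 + 595788 = 595776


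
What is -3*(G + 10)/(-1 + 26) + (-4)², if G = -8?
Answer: 394/25 ≈ 15.760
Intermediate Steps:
-3*(G + 10)/(-1 + 26) + (-4)² = -3*(-8 + 10)/(-1 + 26) + (-4)² = -6/25 + 16 = 394/25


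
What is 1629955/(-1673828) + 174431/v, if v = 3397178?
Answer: -2622639887561/2843145828692 ≈ -0.92244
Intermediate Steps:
1629955/(-1673828) + 174431/v = 1629955/(-1673828) + 174431/3397178 = 1629955*(-1/1673828) + 174431*(1/3397178) = -1629955/1673828 + 174431/3397178 = -2622639887561/2843145828692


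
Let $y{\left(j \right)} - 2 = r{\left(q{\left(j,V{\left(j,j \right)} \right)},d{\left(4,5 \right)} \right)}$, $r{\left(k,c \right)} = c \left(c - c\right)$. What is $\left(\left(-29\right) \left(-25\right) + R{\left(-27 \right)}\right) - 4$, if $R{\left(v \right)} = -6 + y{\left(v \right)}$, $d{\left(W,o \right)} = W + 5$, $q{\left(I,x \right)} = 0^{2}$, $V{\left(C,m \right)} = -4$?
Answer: $717$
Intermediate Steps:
$q{\left(I,x \right)} = 0$
$d{\left(W,o \right)} = 5 + W$
$r{\left(k,c \right)} = 0$ ($r{\left(k,c \right)} = c 0 = 0$)
$y{\left(j \right)} = 2$ ($y{\left(j \right)} = 2 + 0 = 2$)
$R{\left(v \right)} = -4$ ($R{\left(v \right)} = -6 + 2 = -4$)
$\left(\left(-29\right) \left(-25\right) + R{\left(-27 \right)}\right) - 4 = \left(\left(-29\right) \left(-25\right) - 4\right) - 4 = \left(725 - 4\right) - 4 = 721 - 4 = 717$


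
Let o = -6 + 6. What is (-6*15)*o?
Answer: 0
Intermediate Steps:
o = 0
(-6*15)*o = -6*15*0 = -90*0 = 0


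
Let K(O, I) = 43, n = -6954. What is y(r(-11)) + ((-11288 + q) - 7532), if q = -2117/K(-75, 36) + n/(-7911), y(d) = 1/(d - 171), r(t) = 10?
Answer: -344459850866/18255951 ≈ -18868.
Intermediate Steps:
y(d) = 1/(-171 + d)
q = -5482855/113391 (q = -2117/43 - 6954/(-7911) = -2117*1/43 - 6954*(-1/7911) = -2117/43 + 2318/2637 = -5482855/113391 ≈ -48.354)
y(r(-11)) + ((-11288 + q) - 7532) = 1/(-171 + 10) + ((-11288 - 5482855/113391) - 7532) = 1/(-161) + (-1285440463/113391 - 7532) = -1/161 - 2139501475/113391 = -344459850866/18255951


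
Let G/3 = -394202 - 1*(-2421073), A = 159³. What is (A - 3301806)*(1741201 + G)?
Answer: 5615069081622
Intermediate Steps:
A = 4019679
G = 6080613 (G = 3*(-394202 - 1*(-2421073)) = 3*(-394202 + 2421073) = 3*2026871 = 6080613)
(A - 3301806)*(1741201 + G) = (4019679 - 3301806)*(1741201 + 6080613) = 717873*7821814 = 5615069081622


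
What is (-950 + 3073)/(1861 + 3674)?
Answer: 2123/5535 ≈ 0.38356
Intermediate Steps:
(-950 + 3073)/(1861 + 3674) = 2123/5535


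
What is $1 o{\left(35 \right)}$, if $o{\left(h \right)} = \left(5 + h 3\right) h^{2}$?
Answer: $134750$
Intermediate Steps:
$o{\left(h \right)} = h^{2} \left(5 + 3 h\right)$ ($o{\left(h \right)} = \left(5 + 3 h\right) h^{2} = h^{2} \left(5 + 3 h\right)$)
$1 o{\left(35 \right)} = 1 \cdot 35^{2} \left(5 + 3 \cdot 35\right) = 1 \cdot 1225 \left(5 + 105\right) = 1 \cdot 1225 \cdot 110 = 1 \cdot 134750 = 134750$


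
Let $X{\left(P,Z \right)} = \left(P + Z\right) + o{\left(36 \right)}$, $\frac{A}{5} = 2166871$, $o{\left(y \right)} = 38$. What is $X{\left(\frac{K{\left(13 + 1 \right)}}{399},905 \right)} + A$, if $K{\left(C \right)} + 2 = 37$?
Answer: $\frac{617611991}{57} \approx 1.0835 \cdot 10^{7}$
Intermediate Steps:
$K{\left(C \right)} = 35$ ($K{\left(C \right)} = -2 + 37 = 35$)
$A = 10834355$ ($A = 5 \cdot 2166871 = 10834355$)
$X{\left(P,Z \right)} = 38 + P + Z$ ($X{\left(P,Z \right)} = \left(P + Z\right) + 38 = 38 + P + Z$)
$X{\left(\frac{K{\left(13 + 1 \right)}}{399},905 \right)} + A = \left(38 + \frac{35}{399} + 905\right) + 10834355 = \left(38 + 35 \cdot \frac{1}{399} + 905\right) + 10834355 = \left(38 + \frac{5}{57} + 905\right) + 10834355 = \frac{53756}{57} + 10834355 = \frac{617611991}{57}$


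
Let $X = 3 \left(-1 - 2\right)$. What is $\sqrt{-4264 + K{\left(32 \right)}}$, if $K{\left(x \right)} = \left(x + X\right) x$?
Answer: $42 i \sqrt{2} \approx 59.397 i$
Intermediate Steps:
$X = -9$ ($X = 3 \left(-3\right) = -9$)
$K{\left(x \right)} = x \left(-9 + x\right)$ ($K{\left(x \right)} = \left(x - 9\right) x = \left(-9 + x\right) x = x \left(-9 + x\right)$)
$\sqrt{-4264 + K{\left(32 \right)}} = \sqrt{-4264 + 32 \left(-9 + 32\right)} = \sqrt{-4264 + 32 \cdot 23} = \sqrt{-4264 + 736} = \sqrt{-3528} = 42 i \sqrt{2}$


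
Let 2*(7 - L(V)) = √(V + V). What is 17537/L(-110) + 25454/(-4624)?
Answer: 679075/578 + 1349*I*√55/8 ≈ 1174.9 + 1250.6*I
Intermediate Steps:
L(V) = 7 - √2*√V/2 (L(V) = 7 - √(V + V)/2 = 7 - √2*√V/2)
17537/L(-110) + 25454/(-4624) = 17537/(7 - √2*√(-110)/2) + 25454/(-4624) = 17537/(7 - √2*I*√110/2) + 25454*(-1/4624) = 17537/(7 - I*√55) - 12727/2312 = -12727/2312 + 17537/(7 - I*√55)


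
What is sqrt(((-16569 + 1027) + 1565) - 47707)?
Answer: 2*I*sqrt(15421) ≈ 248.36*I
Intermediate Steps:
sqrt(((-16569 + 1027) + 1565) - 47707) = sqrt((-15542 + 1565) - 47707) = sqrt(-13977 - 47707) = sqrt(-61684) = 2*I*sqrt(15421)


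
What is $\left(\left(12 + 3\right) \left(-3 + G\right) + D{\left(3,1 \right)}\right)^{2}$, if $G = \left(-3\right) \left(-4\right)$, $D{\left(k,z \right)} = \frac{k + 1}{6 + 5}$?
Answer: $\frac{2217121}{121} \approx 18323.0$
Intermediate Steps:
$D{\left(k,z \right)} = \frac{1}{11} + \frac{k}{11}$ ($D{\left(k,z \right)} = \frac{1 + k}{11} = \left(1 + k\right) \frac{1}{11} = \frac{1}{11} + \frac{k}{11}$)
$G = 12$
$\left(\left(12 + 3\right) \left(-3 + G\right) + D{\left(3,1 \right)}\right)^{2} = \left(\left(12 + 3\right) \left(-3 + 12\right) + \left(\frac{1}{11} + \frac{1}{11} \cdot 3\right)\right)^{2} = \left(15 \cdot 9 + \left(\frac{1}{11} + \frac{3}{11}\right)\right)^{2} = \left(135 + \frac{4}{11}\right)^{2} = \left(\frac{1489}{11}\right)^{2} = \frac{2217121}{121}$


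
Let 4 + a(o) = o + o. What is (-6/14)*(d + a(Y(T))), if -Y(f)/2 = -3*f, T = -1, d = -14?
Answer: 90/7 ≈ 12.857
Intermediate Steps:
Y(f) = 6*f (Y(f) = -(-6)*f = 6*f)
a(o) = -4 + 2*o (a(o) = -4 + (o + o) = -4 + 2*o)
(-6/14)*(d + a(Y(T))) = (-6/14)*(-14 + (-4 + 2*(6*(-1)))) = (-6*1/14)*(-14 + (-4 + 2*(-6))) = -3*(-14 + (-4 - 12))/7 = -3*(-14 - 16)/7 = -3/7*(-30) = 90/7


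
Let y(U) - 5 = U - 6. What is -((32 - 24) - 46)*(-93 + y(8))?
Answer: -3268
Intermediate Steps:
y(U) = -1 + U (y(U) = 5 + (U - 6) = 5 + (-6 + U) = -1 + U)
-((32 - 24) - 46)*(-93 + y(8)) = -((32 - 24) - 46)*(-93 + (-1 + 8)) = -(8 - 46)*(-93 + 7) = -(-38)*(-86) = -1*3268 = -3268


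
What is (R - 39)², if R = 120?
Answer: 6561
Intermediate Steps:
(R - 39)² = (120 - 39)² = 81² = 6561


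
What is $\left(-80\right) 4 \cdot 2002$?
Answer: $-640640$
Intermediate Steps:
$\left(-80\right) 4 \cdot 2002 = \left(-320\right) 2002 = -640640$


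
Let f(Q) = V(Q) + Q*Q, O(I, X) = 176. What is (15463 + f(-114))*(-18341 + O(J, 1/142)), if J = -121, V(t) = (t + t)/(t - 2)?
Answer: -14992809720/29 ≈ -5.1699e+8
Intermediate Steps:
V(t) = 2*t/(-2 + t) (V(t) = (2*t)/(-2 + t) = 2*t/(-2 + t))
f(Q) = Q² + 2*Q/(-2 + Q) (f(Q) = 2*Q/(-2 + Q) + Q*Q = 2*Q/(-2 + Q) + Q² = Q² + 2*Q/(-2 + Q))
(15463 + f(-114))*(-18341 + O(J, 1/142)) = (15463 - 114*(2 - 114*(-2 - 114))/(-2 - 114))*(-18341 + 176) = (15463 - 114*(2 - 114*(-116))/(-116))*(-18165) = (15463 - 114*(-1/116)*(2 + 13224))*(-18165) = (15463 - 114*(-1/116)*13226)*(-18165) = (15463 + 376941/29)*(-18165) = (825368/29)*(-18165) = -14992809720/29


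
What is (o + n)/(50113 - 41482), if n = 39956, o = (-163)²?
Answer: 22175/2877 ≈ 7.7077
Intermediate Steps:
o = 26569
(o + n)/(50113 - 41482) = (26569 + 39956)/(50113 - 41482) = 66525/8631 = 66525*(1/8631) = 22175/2877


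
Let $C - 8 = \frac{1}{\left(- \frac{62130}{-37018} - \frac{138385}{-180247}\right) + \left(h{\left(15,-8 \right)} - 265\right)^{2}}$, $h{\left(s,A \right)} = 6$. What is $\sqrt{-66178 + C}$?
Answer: $\frac{3 i \sqrt{368257292032382769402423242783069}}{223803237711583} \approx 257.24 i$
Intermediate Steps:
$C = \frac{1790429237884387}{223803237711583}$ ($C = 8 + \frac{1}{\left(- \frac{62130}{-37018} - \frac{138385}{-180247}\right) + \left(6 - 265\right)^{2}} = 8 + \frac{1}{\left(\left(-62130\right) \left(- \frac{1}{37018}\right) - - \frac{138385}{180247}\right) + \left(6 - 265\right)^{2}} = 8 + \frac{1}{\left(\frac{31065}{18509} + \frac{138385}{180247}\right) + \left(-259\right)^{2}} = 8 + \frac{1}{\frac{8160741020}{3336191723} + 67081} = 8 + \frac{1}{\frac{223803237711583}{3336191723}} = 8 + \frac{3336191723}{223803237711583} = \frac{1790429237884387}{223803237711583} \approx 8.0$)
$\sqrt{-66178 + C} = \sqrt{-66178 + \frac{1790429237884387}{223803237711583}} = \sqrt{- \frac{14809060236039255387}{223803237711583}} = \frac{3 i \sqrt{368257292032382769402423242783069}}{223803237711583}$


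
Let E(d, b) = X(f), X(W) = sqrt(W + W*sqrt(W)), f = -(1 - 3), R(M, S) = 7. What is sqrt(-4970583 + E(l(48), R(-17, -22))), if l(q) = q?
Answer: sqrt(-4970583 + sqrt(2)*sqrt(1 + sqrt(2))) ≈ 2229.5*I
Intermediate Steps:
f = 2 (f = -1*(-2) = 2)
X(W) = sqrt(W + W**(3/2))
E(d, b) = sqrt(2 + 2*sqrt(2)) (E(d, b) = sqrt(2 + 2**(3/2)) = sqrt(2 + 2*sqrt(2)))
sqrt(-4970583 + E(l(48), R(-17, -22))) = sqrt(-4970583 + sqrt(2 + 2*sqrt(2)))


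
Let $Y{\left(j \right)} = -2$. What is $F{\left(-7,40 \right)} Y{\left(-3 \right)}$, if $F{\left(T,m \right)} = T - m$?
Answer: $94$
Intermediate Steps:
$F{\left(-7,40 \right)} Y{\left(-3 \right)} = \left(-7 - 40\right) \left(-2\right) = \left(-47\right) \left(-2\right) = 94$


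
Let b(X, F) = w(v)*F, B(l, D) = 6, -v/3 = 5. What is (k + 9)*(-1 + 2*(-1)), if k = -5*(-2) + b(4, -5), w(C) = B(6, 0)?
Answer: 33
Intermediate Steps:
v = -15 (v = -3*5 = -15)
w(C) = 6
b(X, F) = 6*F
k = -20 (k = -5*(-2) + 6*(-5) = 10 - 30 = -20)
(k + 9)*(-1 + 2*(-1)) = (-20 + 9)*(-1 + 2*(-1)) = -11*(-1 - 2) = -11*(-3) = 33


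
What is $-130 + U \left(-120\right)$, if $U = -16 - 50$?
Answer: $7790$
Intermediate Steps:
$U = -66$
$-130 + U \left(-120\right) = -130 - -7920 = -130 + 7920 = 7790$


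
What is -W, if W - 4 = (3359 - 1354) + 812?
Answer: -2821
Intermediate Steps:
W = 2821 (W = 4 + ((3359 - 1354) + 812) = 4 + (2005 + 812) = 4 + 2817 = 2821)
-W = -1*2821 = -2821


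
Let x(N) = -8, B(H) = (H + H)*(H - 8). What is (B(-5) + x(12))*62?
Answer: 7564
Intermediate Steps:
B(H) = 2*H*(-8 + H) (B(H) = (2*H)*(-8 + H) = 2*H*(-8 + H))
(B(-5) + x(12))*62 = (2*(-5)*(-8 - 5) - 8)*62 = (2*(-5)*(-13) - 8)*62 = (130 - 8)*62 = 122*62 = 7564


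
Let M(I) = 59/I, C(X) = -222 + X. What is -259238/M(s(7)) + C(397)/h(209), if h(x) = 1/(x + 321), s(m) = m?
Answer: 3657584/59 ≈ 61993.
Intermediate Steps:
h(x) = 1/(321 + x)
-259238/M(s(7)) + C(397)/h(209) = -259238/(59/7) + (-222 + 397)/(1/(321 + 209)) = -259238/(59*(1/7)) + 175/(1/530) = -259238/59/7 + 175/(1/530) = -259238*7/59 + 175*530 = -1814666/59 + 92750 = 3657584/59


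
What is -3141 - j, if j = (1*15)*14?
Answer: -3351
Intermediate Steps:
j = 210 (j = 15*14 = 210)
-3141 - j = -3141 - 1*210 = -3141 - 210 = -3351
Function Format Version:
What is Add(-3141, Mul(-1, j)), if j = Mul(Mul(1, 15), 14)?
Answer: -3351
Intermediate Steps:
j = 210 (j = Mul(15, 14) = 210)
Add(-3141, Mul(-1, j)) = Add(-3141, Mul(-1, 210)) = Add(-3141, -210) = -3351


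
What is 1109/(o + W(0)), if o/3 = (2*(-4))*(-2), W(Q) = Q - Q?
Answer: 1109/48 ≈ 23.104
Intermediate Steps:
W(Q) = 0
o = 48 (o = 3*((2*(-4))*(-2)) = 3*(-8*(-2)) = 3*16 = 48)
1109/(o + W(0)) = 1109/(48 + 0) = 1109/48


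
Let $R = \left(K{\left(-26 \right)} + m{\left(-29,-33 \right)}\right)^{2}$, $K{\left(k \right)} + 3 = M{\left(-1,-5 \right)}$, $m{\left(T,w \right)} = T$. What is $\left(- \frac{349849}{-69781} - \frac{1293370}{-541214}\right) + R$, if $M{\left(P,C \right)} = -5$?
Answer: $\frac{25990935769051}{18883227067} \approx 1376.4$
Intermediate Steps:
$K{\left(k \right)} = -8$ ($K{\left(k \right)} = -3 - 5 = -8$)
$R = 1369$ ($R = \left(-8 - 29\right)^{2} = \left(-37\right)^{2} = 1369$)
$\left(- \frac{349849}{-69781} - \frac{1293370}{-541214}\right) + R = \left(- \frac{349849}{-69781} - \frac{1293370}{-541214}\right) + 1369 = \left(\left(-349849\right) \left(- \frac{1}{69781}\right) - - \frac{646685}{270607}\right) + 1369 = \left(\frac{349849}{69781} + \frac{646685}{270607}\right) + 1369 = \frac{139797914328}{18883227067} + 1369 = \frac{25990935769051}{18883227067}$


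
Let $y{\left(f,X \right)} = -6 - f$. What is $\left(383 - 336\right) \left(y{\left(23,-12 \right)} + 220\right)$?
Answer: $8977$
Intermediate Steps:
$\left(383 - 336\right) \left(y{\left(23,-12 \right)} + 220\right) = \left(383 - 336\right) \left(\left(-6 - 23\right) + 220\right) = 47 \left(\left(-6 - 23\right) + 220\right) = 47 \left(-29 + 220\right) = 47 \cdot 191 = 8977$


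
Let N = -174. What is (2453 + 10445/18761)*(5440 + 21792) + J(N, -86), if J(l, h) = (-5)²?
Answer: 1253521508321/18761 ≈ 6.6815e+7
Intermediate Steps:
J(l, h) = 25
(2453 + 10445/18761)*(5440 + 21792) + J(N, -86) = (2453 + 10445/18761)*(5440 + 21792) + 25 = (2453 + 10445*(1/18761))*27232 + 25 = (2453 + 10445/18761)*27232 + 25 = (46031178/18761)*27232 + 25 = 1253521039296/18761 + 25 = 1253521508321/18761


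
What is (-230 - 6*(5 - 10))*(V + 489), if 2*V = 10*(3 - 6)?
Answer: -94800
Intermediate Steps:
V = -15 (V = (10*(3 - 6))/2 = (10*(-3))/2 = (½)*(-30) = -15)
(-230 - 6*(5 - 10))*(V + 489) = (-230 - 6*(5 - 10))*(-15 + 489) = (-230 - 6*(-5))*474 = (-230 + 30)*474 = -200*474 = -94800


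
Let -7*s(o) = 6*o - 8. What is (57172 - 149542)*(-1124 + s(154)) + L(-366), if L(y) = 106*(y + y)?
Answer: 810834936/7 ≈ 1.1583e+8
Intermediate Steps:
s(o) = 8/7 - 6*o/7 (s(o) = -(6*o - 8)/7 = -(-8 + 6*o)/7 = 8/7 - 6*o/7)
L(y) = 212*y (L(y) = 106*(2*y) = 212*y)
(57172 - 149542)*(-1124 + s(154)) + L(-366) = (57172 - 149542)*(-1124 + (8/7 - 6/7*154)) + 212*(-366) = -92370*(-1124 + (8/7 - 132)) - 77592 = -92370*(-1124 - 916/7) - 77592 = -92370*(-8784/7) - 77592 = 811378080/7 - 77592 = 810834936/7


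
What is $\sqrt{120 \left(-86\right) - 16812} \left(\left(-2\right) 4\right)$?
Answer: $- 16 i \sqrt{6783} \approx - 1317.7 i$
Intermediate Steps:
$\sqrt{120 \left(-86\right) - 16812} \left(\left(-2\right) 4\right) = \sqrt{-10320 - 16812} \left(-8\right) = \sqrt{-27132} \left(-8\right) = 2 i \sqrt{6783} \left(-8\right) = - 16 i \sqrt{6783}$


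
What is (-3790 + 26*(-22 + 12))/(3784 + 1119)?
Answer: -4050/4903 ≈ -0.82603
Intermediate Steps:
(-3790 + 26*(-22 + 12))/(3784 + 1119) = (-3790 + 26*(-10))/4903 = (-3790 - 260)*(1/4903) = -4050*1/4903 = -4050/4903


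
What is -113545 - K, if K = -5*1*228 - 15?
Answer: -112390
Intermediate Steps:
K = -1155 (K = -5*228 - 15 = -1140 - 15 = -1155)
-113545 - K = -113545 - 1*(-1155) = -113545 + 1155 = -112390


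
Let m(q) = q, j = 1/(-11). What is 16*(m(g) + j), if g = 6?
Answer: 1040/11 ≈ 94.545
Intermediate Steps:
j = -1/11 ≈ -0.090909
16*(m(g) + j) = 16*(6 - 1/11) = 16*(65/11) = 1040/11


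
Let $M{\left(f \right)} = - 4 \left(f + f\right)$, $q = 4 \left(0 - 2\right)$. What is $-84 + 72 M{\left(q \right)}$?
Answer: $4524$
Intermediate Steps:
$q = -8$ ($q = 4 \left(-2\right) = -8$)
$M{\left(f \right)} = - 8 f$ ($M{\left(f \right)} = - 4 \cdot 2 f = - 8 f$)
$-84 + 72 M{\left(q \right)} = -84 + 72 \left(\left(-8\right) \left(-8\right)\right) = -84 + 72 \cdot 64 = -84 + 4608 = 4524$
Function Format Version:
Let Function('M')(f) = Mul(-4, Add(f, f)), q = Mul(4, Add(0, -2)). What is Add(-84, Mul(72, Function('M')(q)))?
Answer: 4524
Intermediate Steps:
q = -8 (q = Mul(4, -2) = -8)
Function('M')(f) = Mul(-8, f) (Function('M')(f) = Mul(-4, Mul(2, f)) = Mul(-8, f))
Add(-84, Mul(72, Function('M')(q))) = Add(-84, Mul(72, Mul(-8, -8))) = Add(-84, Mul(72, 64)) = Add(-84, 4608) = 4524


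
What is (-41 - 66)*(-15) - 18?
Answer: 1587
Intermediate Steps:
(-41 - 66)*(-15) - 18 = -107*(-15) - 18 = 1605 - 18 = 1587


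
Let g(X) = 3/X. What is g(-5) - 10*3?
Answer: -153/5 ≈ -30.600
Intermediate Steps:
g(-5) - 10*3 = 3/(-5) - 10*3 = 3*(-⅕) - 30 = -⅗ - 30 = -153/5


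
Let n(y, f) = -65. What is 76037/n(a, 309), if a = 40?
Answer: -5849/5 ≈ -1169.8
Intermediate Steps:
76037/n(a, 309) = 76037/(-65) = 76037*(-1/65) = -5849/5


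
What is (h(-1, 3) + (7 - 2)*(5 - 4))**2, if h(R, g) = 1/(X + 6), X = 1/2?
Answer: 4489/169 ≈ 26.562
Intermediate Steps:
X = 1/2 ≈ 0.50000
h(R, g) = 2/13 (h(R, g) = 1/(1/2 + 6) = 1/(13/2) = 2/13)
(h(-1, 3) + (7 - 2)*(5 - 4))**2 = (2/13 + (7 - 2)*(5 - 4))**2 = (2/13 + 5*1)**2 = (2/13 + 5)**2 = (67/13)**2 = 4489/169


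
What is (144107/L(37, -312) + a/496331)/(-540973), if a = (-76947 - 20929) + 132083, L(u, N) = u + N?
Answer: 6501396772/6712541751575 ≈ 0.00096854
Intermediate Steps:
L(u, N) = N + u
a = 34207 (a = -97876 + 132083 = 34207)
(144107/L(37, -312) + a/496331)/(-540973) = (144107/(-312 + 37) + 34207/496331)/(-540973) = (144107/(-275) + 34207*(1/496331))*(-1/540973) = (144107*(-1/275) + 34207/496331)*(-1/540973) = (-144107/275 + 34207/496331)*(-1/540973) = -6501396772/12408275*(-1/540973) = 6501396772/6712541751575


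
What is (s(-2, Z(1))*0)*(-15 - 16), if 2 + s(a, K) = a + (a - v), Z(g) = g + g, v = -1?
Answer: 0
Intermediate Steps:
Z(g) = 2*g
s(a, K) = -1 + 2*a (s(a, K) = -2 + (a + (a - 1*(-1))) = -2 + (a + (a + 1)) = -2 + (a + (1 + a)) = -2 + (1 + 2*a) = -1 + 2*a)
(s(-2, Z(1))*0)*(-15 - 16) = ((-1 + 2*(-2))*0)*(-15 - 16) = ((-1 - 4)*0)*(-31) = -5*0*(-31) = 0*(-31) = 0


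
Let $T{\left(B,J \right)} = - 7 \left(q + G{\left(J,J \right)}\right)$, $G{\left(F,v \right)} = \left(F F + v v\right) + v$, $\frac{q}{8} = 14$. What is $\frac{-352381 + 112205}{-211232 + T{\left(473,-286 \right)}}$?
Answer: $\frac{120088}{677579} \approx 0.17723$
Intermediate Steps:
$q = 112$ ($q = 8 \cdot 14 = 112$)
$G{\left(F,v \right)} = v + F^{2} + v^{2}$ ($G{\left(F,v \right)} = \left(F^{2} + v^{2}\right) + v = v + F^{2} + v^{2}$)
$T{\left(B,J \right)} = -784 - 14 J^{2} - 7 J$ ($T{\left(B,J \right)} = - 7 \left(112 + \left(J + J^{2} + J^{2}\right)\right) = - 7 \left(112 + \left(J + 2 J^{2}\right)\right) = - 7 \left(112 + J + 2 J^{2}\right) = -784 - 14 J^{2} - 7 J$)
$\frac{-352381 + 112205}{-211232 + T{\left(473,-286 \right)}} = \frac{-352381 + 112205}{-211232 - \left(-1218 + 1145144\right)} = - \frac{240176}{-211232 - 1143926} = - \frac{240176}{-1355158} = \left(-240176\right) \left(- \frac{1}{1355158}\right) = \frac{120088}{677579}$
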